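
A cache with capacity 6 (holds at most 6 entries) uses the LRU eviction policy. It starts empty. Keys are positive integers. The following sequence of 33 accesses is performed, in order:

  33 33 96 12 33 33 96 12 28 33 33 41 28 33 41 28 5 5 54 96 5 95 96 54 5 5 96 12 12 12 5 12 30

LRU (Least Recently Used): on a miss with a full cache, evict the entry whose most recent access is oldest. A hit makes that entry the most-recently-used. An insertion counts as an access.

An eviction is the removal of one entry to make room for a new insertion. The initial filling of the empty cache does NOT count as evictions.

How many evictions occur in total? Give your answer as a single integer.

LRU simulation (capacity=6):
  1. access 33: MISS. Cache (LRU->MRU): [33]
  2. access 33: HIT. Cache (LRU->MRU): [33]
  3. access 96: MISS. Cache (LRU->MRU): [33 96]
  4. access 12: MISS. Cache (LRU->MRU): [33 96 12]
  5. access 33: HIT. Cache (LRU->MRU): [96 12 33]
  6. access 33: HIT. Cache (LRU->MRU): [96 12 33]
  7. access 96: HIT. Cache (LRU->MRU): [12 33 96]
  8. access 12: HIT. Cache (LRU->MRU): [33 96 12]
  9. access 28: MISS. Cache (LRU->MRU): [33 96 12 28]
  10. access 33: HIT. Cache (LRU->MRU): [96 12 28 33]
  11. access 33: HIT. Cache (LRU->MRU): [96 12 28 33]
  12. access 41: MISS. Cache (LRU->MRU): [96 12 28 33 41]
  13. access 28: HIT. Cache (LRU->MRU): [96 12 33 41 28]
  14. access 33: HIT. Cache (LRU->MRU): [96 12 41 28 33]
  15. access 41: HIT. Cache (LRU->MRU): [96 12 28 33 41]
  16. access 28: HIT. Cache (LRU->MRU): [96 12 33 41 28]
  17. access 5: MISS. Cache (LRU->MRU): [96 12 33 41 28 5]
  18. access 5: HIT. Cache (LRU->MRU): [96 12 33 41 28 5]
  19. access 54: MISS, evict 96. Cache (LRU->MRU): [12 33 41 28 5 54]
  20. access 96: MISS, evict 12. Cache (LRU->MRU): [33 41 28 5 54 96]
  21. access 5: HIT. Cache (LRU->MRU): [33 41 28 54 96 5]
  22. access 95: MISS, evict 33. Cache (LRU->MRU): [41 28 54 96 5 95]
  23. access 96: HIT. Cache (LRU->MRU): [41 28 54 5 95 96]
  24. access 54: HIT. Cache (LRU->MRU): [41 28 5 95 96 54]
  25. access 5: HIT. Cache (LRU->MRU): [41 28 95 96 54 5]
  26. access 5: HIT. Cache (LRU->MRU): [41 28 95 96 54 5]
  27. access 96: HIT. Cache (LRU->MRU): [41 28 95 54 5 96]
  28. access 12: MISS, evict 41. Cache (LRU->MRU): [28 95 54 5 96 12]
  29. access 12: HIT. Cache (LRU->MRU): [28 95 54 5 96 12]
  30. access 12: HIT. Cache (LRU->MRU): [28 95 54 5 96 12]
  31. access 5: HIT. Cache (LRU->MRU): [28 95 54 96 12 5]
  32. access 12: HIT. Cache (LRU->MRU): [28 95 54 96 5 12]
  33. access 30: MISS, evict 28. Cache (LRU->MRU): [95 54 96 5 12 30]
Total: 22 hits, 11 misses, 5 evictions

Answer: 5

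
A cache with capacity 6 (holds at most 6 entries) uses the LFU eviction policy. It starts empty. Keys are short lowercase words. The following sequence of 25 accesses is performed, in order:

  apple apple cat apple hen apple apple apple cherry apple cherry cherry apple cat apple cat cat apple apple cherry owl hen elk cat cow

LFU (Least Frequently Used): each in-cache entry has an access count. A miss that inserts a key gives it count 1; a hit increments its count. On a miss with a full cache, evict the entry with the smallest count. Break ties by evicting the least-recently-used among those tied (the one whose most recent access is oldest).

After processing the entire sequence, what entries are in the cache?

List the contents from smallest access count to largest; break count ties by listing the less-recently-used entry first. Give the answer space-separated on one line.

LFU simulation (capacity=6):
  1. access apple: MISS. Cache: [apple(c=1)]
  2. access apple: HIT, count now 2. Cache: [apple(c=2)]
  3. access cat: MISS. Cache: [cat(c=1) apple(c=2)]
  4. access apple: HIT, count now 3. Cache: [cat(c=1) apple(c=3)]
  5. access hen: MISS. Cache: [cat(c=1) hen(c=1) apple(c=3)]
  6. access apple: HIT, count now 4. Cache: [cat(c=1) hen(c=1) apple(c=4)]
  7. access apple: HIT, count now 5. Cache: [cat(c=1) hen(c=1) apple(c=5)]
  8. access apple: HIT, count now 6. Cache: [cat(c=1) hen(c=1) apple(c=6)]
  9. access cherry: MISS. Cache: [cat(c=1) hen(c=1) cherry(c=1) apple(c=6)]
  10. access apple: HIT, count now 7. Cache: [cat(c=1) hen(c=1) cherry(c=1) apple(c=7)]
  11. access cherry: HIT, count now 2. Cache: [cat(c=1) hen(c=1) cherry(c=2) apple(c=7)]
  12. access cherry: HIT, count now 3. Cache: [cat(c=1) hen(c=1) cherry(c=3) apple(c=7)]
  13. access apple: HIT, count now 8. Cache: [cat(c=1) hen(c=1) cherry(c=3) apple(c=8)]
  14. access cat: HIT, count now 2. Cache: [hen(c=1) cat(c=2) cherry(c=3) apple(c=8)]
  15. access apple: HIT, count now 9. Cache: [hen(c=1) cat(c=2) cherry(c=3) apple(c=9)]
  16. access cat: HIT, count now 3. Cache: [hen(c=1) cherry(c=3) cat(c=3) apple(c=9)]
  17. access cat: HIT, count now 4. Cache: [hen(c=1) cherry(c=3) cat(c=4) apple(c=9)]
  18. access apple: HIT, count now 10. Cache: [hen(c=1) cherry(c=3) cat(c=4) apple(c=10)]
  19. access apple: HIT, count now 11. Cache: [hen(c=1) cherry(c=3) cat(c=4) apple(c=11)]
  20. access cherry: HIT, count now 4. Cache: [hen(c=1) cat(c=4) cherry(c=4) apple(c=11)]
  21. access owl: MISS. Cache: [hen(c=1) owl(c=1) cat(c=4) cherry(c=4) apple(c=11)]
  22. access hen: HIT, count now 2. Cache: [owl(c=1) hen(c=2) cat(c=4) cherry(c=4) apple(c=11)]
  23. access elk: MISS. Cache: [owl(c=1) elk(c=1) hen(c=2) cat(c=4) cherry(c=4) apple(c=11)]
  24. access cat: HIT, count now 5. Cache: [owl(c=1) elk(c=1) hen(c=2) cherry(c=4) cat(c=5) apple(c=11)]
  25. access cow: MISS, evict owl(c=1). Cache: [elk(c=1) cow(c=1) hen(c=2) cherry(c=4) cat(c=5) apple(c=11)]
Total: 18 hits, 7 misses, 1 evictions

Answer: elk cow hen cherry cat apple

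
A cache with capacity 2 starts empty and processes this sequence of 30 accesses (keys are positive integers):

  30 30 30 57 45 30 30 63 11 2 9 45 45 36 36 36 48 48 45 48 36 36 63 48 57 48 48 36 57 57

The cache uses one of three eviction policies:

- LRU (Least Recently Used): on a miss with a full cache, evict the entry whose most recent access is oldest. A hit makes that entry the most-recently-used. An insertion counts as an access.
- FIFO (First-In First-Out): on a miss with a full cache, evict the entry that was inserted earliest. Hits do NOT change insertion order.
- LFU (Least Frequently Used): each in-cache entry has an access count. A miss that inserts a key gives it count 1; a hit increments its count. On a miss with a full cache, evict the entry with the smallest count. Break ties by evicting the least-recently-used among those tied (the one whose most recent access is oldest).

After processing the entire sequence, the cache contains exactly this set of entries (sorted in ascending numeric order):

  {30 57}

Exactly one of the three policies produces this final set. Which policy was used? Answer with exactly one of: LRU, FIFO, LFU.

Answer: LFU

Derivation:
Simulating under each policy and comparing final sets:
  LRU: final set = {36 57} -> differs
  FIFO: final set = {36 57} -> differs
  LFU: final set = {30 57} -> MATCHES target
Only LFU produces the target set.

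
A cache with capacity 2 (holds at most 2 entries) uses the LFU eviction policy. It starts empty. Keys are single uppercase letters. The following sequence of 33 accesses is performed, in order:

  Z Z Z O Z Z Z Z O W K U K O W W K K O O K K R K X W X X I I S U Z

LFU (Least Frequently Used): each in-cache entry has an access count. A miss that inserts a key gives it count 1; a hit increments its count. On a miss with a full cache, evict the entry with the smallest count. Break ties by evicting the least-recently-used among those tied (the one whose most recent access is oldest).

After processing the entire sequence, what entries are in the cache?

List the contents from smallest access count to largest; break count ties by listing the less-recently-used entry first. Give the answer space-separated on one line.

Answer: U Z

Derivation:
LFU simulation (capacity=2):
  1. access Z: MISS. Cache: [Z(c=1)]
  2. access Z: HIT, count now 2. Cache: [Z(c=2)]
  3. access Z: HIT, count now 3. Cache: [Z(c=3)]
  4. access O: MISS. Cache: [O(c=1) Z(c=3)]
  5. access Z: HIT, count now 4. Cache: [O(c=1) Z(c=4)]
  6. access Z: HIT, count now 5. Cache: [O(c=1) Z(c=5)]
  7. access Z: HIT, count now 6. Cache: [O(c=1) Z(c=6)]
  8. access Z: HIT, count now 7. Cache: [O(c=1) Z(c=7)]
  9. access O: HIT, count now 2. Cache: [O(c=2) Z(c=7)]
  10. access W: MISS, evict O(c=2). Cache: [W(c=1) Z(c=7)]
  11. access K: MISS, evict W(c=1). Cache: [K(c=1) Z(c=7)]
  12. access U: MISS, evict K(c=1). Cache: [U(c=1) Z(c=7)]
  13. access K: MISS, evict U(c=1). Cache: [K(c=1) Z(c=7)]
  14. access O: MISS, evict K(c=1). Cache: [O(c=1) Z(c=7)]
  15. access W: MISS, evict O(c=1). Cache: [W(c=1) Z(c=7)]
  16. access W: HIT, count now 2. Cache: [W(c=2) Z(c=7)]
  17. access K: MISS, evict W(c=2). Cache: [K(c=1) Z(c=7)]
  18. access K: HIT, count now 2. Cache: [K(c=2) Z(c=7)]
  19. access O: MISS, evict K(c=2). Cache: [O(c=1) Z(c=7)]
  20. access O: HIT, count now 2. Cache: [O(c=2) Z(c=7)]
  21. access K: MISS, evict O(c=2). Cache: [K(c=1) Z(c=7)]
  22. access K: HIT, count now 2. Cache: [K(c=2) Z(c=7)]
  23. access R: MISS, evict K(c=2). Cache: [R(c=1) Z(c=7)]
  24. access K: MISS, evict R(c=1). Cache: [K(c=1) Z(c=7)]
  25. access X: MISS, evict K(c=1). Cache: [X(c=1) Z(c=7)]
  26. access W: MISS, evict X(c=1). Cache: [W(c=1) Z(c=7)]
  27. access X: MISS, evict W(c=1). Cache: [X(c=1) Z(c=7)]
  28. access X: HIT, count now 2. Cache: [X(c=2) Z(c=7)]
  29. access I: MISS, evict X(c=2). Cache: [I(c=1) Z(c=7)]
  30. access I: HIT, count now 2. Cache: [I(c=2) Z(c=7)]
  31. access S: MISS, evict I(c=2). Cache: [S(c=1) Z(c=7)]
  32. access U: MISS, evict S(c=1). Cache: [U(c=1) Z(c=7)]
  33. access Z: HIT, count now 8. Cache: [U(c=1) Z(c=8)]
Total: 14 hits, 19 misses, 17 evictions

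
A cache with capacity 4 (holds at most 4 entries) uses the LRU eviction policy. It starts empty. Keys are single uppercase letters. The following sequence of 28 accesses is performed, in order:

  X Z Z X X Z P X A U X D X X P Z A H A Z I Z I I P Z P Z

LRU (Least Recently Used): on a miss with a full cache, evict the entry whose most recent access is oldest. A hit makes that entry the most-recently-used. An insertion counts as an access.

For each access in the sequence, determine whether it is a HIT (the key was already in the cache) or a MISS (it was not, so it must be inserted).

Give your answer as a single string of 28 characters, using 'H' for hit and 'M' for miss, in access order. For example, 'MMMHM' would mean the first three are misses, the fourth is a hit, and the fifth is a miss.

LRU simulation (capacity=4):
  1. access X: MISS. Cache (LRU->MRU): [X]
  2. access Z: MISS. Cache (LRU->MRU): [X Z]
  3. access Z: HIT. Cache (LRU->MRU): [X Z]
  4. access X: HIT. Cache (LRU->MRU): [Z X]
  5. access X: HIT. Cache (LRU->MRU): [Z X]
  6. access Z: HIT. Cache (LRU->MRU): [X Z]
  7. access P: MISS. Cache (LRU->MRU): [X Z P]
  8. access X: HIT. Cache (LRU->MRU): [Z P X]
  9. access A: MISS. Cache (LRU->MRU): [Z P X A]
  10. access U: MISS, evict Z. Cache (LRU->MRU): [P X A U]
  11. access X: HIT. Cache (LRU->MRU): [P A U X]
  12. access D: MISS, evict P. Cache (LRU->MRU): [A U X D]
  13. access X: HIT. Cache (LRU->MRU): [A U D X]
  14. access X: HIT. Cache (LRU->MRU): [A U D X]
  15. access P: MISS, evict A. Cache (LRU->MRU): [U D X P]
  16. access Z: MISS, evict U. Cache (LRU->MRU): [D X P Z]
  17. access A: MISS, evict D. Cache (LRU->MRU): [X P Z A]
  18. access H: MISS, evict X. Cache (LRU->MRU): [P Z A H]
  19. access A: HIT. Cache (LRU->MRU): [P Z H A]
  20. access Z: HIT. Cache (LRU->MRU): [P H A Z]
  21. access I: MISS, evict P. Cache (LRU->MRU): [H A Z I]
  22. access Z: HIT. Cache (LRU->MRU): [H A I Z]
  23. access I: HIT. Cache (LRU->MRU): [H A Z I]
  24. access I: HIT. Cache (LRU->MRU): [H A Z I]
  25. access P: MISS, evict H. Cache (LRU->MRU): [A Z I P]
  26. access Z: HIT. Cache (LRU->MRU): [A I P Z]
  27. access P: HIT. Cache (LRU->MRU): [A I Z P]
  28. access Z: HIT. Cache (LRU->MRU): [A I P Z]
Total: 16 hits, 12 misses, 8 evictions

Answer: MMHHHHMHMMHMHHMMMMHHMHHHMHHH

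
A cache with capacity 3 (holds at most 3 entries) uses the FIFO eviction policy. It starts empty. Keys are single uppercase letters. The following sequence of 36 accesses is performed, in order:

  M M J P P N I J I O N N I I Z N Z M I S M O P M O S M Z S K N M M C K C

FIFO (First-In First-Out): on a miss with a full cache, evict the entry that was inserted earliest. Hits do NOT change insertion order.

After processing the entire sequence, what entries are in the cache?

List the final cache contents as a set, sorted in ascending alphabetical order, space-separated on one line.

Answer: C K M

Derivation:
FIFO simulation (capacity=3):
  1. access M: MISS. Cache (old->new): [M]
  2. access M: HIT. Cache (old->new): [M]
  3. access J: MISS. Cache (old->new): [M J]
  4. access P: MISS. Cache (old->new): [M J P]
  5. access P: HIT. Cache (old->new): [M J P]
  6. access N: MISS, evict M. Cache (old->new): [J P N]
  7. access I: MISS, evict J. Cache (old->new): [P N I]
  8. access J: MISS, evict P. Cache (old->new): [N I J]
  9. access I: HIT. Cache (old->new): [N I J]
  10. access O: MISS, evict N. Cache (old->new): [I J O]
  11. access N: MISS, evict I. Cache (old->new): [J O N]
  12. access N: HIT. Cache (old->new): [J O N]
  13. access I: MISS, evict J. Cache (old->new): [O N I]
  14. access I: HIT. Cache (old->new): [O N I]
  15. access Z: MISS, evict O. Cache (old->new): [N I Z]
  16. access N: HIT. Cache (old->new): [N I Z]
  17. access Z: HIT. Cache (old->new): [N I Z]
  18. access M: MISS, evict N. Cache (old->new): [I Z M]
  19. access I: HIT. Cache (old->new): [I Z M]
  20. access S: MISS, evict I. Cache (old->new): [Z M S]
  21. access M: HIT. Cache (old->new): [Z M S]
  22. access O: MISS, evict Z. Cache (old->new): [M S O]
  23. access P: MISS, evict M. Cache (old->new): [S O P]
  24. access M: MISS, evict S. Cache (old->new): [O P M]
  25. access O: HIT. Cache (old->new): [O P M]
  26. access S: MISS, evict O. Cache (old->new): [P M S]
  27. access M: HIT. Cache (old->new): [P M S]
  28. access Z: MISS, evict P. Cache (old->new): [M S Z]
  29. access S: HIT. Cache (old->new): [M S Z]
  30. access K: MISS, evict M. Cache (old->new): [S Z K]
  31. access N: MISS, evict S. Cache (old->new): [Z K N]
  32. access M: MISS, evict Z. Cache (old->new): [K N M]
  33. access M: HIT. Cache (old->new): [K N M]
  34. access C: MISS, evict K. Cache (old->new): [N M C]
  35. access K: MISS, evict N. Cache (old->new): [M C K]
  36. access C: HIT. Cache (old->new): [M C K]
Total: 14 hits, 22 misses, 19 evictions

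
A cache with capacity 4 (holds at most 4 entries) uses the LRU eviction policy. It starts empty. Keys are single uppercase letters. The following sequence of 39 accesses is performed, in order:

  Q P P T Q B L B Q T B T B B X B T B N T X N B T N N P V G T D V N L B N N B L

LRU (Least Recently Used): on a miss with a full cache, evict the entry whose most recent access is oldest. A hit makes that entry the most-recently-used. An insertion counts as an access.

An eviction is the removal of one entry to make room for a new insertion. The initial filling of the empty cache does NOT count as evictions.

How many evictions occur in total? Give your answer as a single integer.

LRU simulation (capacity=4):
  1. access Q: MISS. Cache (LRU->MRU): [Q]
  2. access P: MISS. Cache (LRU->MRU): [Q P]
  3. access P: HIT. Cache (LRU->MRU): [Q P]
  4. access T: MISS. Cache (LRU->MRU): [Q P T]
  5. access Q: HIT. Cache (LRU->MRU): [P T Q]
  6. access B: MISS. Cache (LRU->MRU): [P T Q B]
  7. access L: MISS, evict P. Cache (LRU->MRU): [T Q B L]
  8. access B: HIT. Cache (LRU->MRU): [T Q L B]
  9. access Q: HIT. Cache (LRU->MRU): [T L B Q]
  10. access T: HIT. Cache (LRU->MRU): [L B Q T]
  11. access B: HIT. Cache (LRU->MRU): [L Q T B]
  12. access T: HIT. Cache (LRU->MRU): [L Q B T]
  13. access B: HIT. Cache (LRU->MRU): [L Q T B]
  14. access B: HIT. Cache (LRU->MRU): [L Q T B]
  15. access X: MISS, evict L. Cache (LRU->MRU): [Q T B X]
  16. access B: HIT. Cache (LRU->MRU): [Q T X B]
  17. access T: HIT. Cache (LRU->MRU): [Q X B T]
  18. access B: HIT. Cache (LRU->MRU): [Q X T B]
  19. access N: MISS, evict Q. Cache (LRU->MRU): [X T B N]
  20. access T: HIT. Cache (LRU->MRU): [X B N T]
  21. access X: HIT. Cache (LRU->MRU): [B N T X]
  22. access N: HIT. Cache (LRU->MRU): [B T X N]
  23. access B: HIT. Cache (LRU->MRU): [T X N B]
  24. access T: HIT. Cache (LRU->MRU): [X N B T]
  25. access N: HIT. Cache (LRU->MRU): [X B T N]
  26. access N: HIT. Cache (LRU->MRU): [X B T N]
  27. access P: MISS, evict X. Cache (LRU->MRU): [B T N P]
  28. access V: MISS, evict B. Cache (LRU->MRU): [T N P V]
  29. access G: MISS, evict T. Cache (LRU->MRU): [N P V G]
  30. access T: MISS, evict N. Cache (LRU->MRU): [P V G T]
  31. access D: MISS, evict P. Cache (LRU->MRU): [V G T D]
  32. access V: HIT. Cache (LRU->MRU): [G T D V]
  33. access N: MISS, evict G. Cache (LRU->MRU): [T D V N]
  34. access L: MISS, evict T. Cache (LRU->MRU): [D V N L]
  35. access B: MISS, evict D. Cache (LRU->MRU): [V N L B]
  36. access N: HIT. Cache (LRU->MRU): [V L B N]
  37. access N: HIT. Cache (LRU->MRU): [V L B N]
  38. access B: HIT. Cache (LRU->MRU): [V L N B]
  39. access L: HIT. Cache (LRU->MRU): [V N B L]
Total: 24 hits, 15 misses, 11 evictions

Answer: 11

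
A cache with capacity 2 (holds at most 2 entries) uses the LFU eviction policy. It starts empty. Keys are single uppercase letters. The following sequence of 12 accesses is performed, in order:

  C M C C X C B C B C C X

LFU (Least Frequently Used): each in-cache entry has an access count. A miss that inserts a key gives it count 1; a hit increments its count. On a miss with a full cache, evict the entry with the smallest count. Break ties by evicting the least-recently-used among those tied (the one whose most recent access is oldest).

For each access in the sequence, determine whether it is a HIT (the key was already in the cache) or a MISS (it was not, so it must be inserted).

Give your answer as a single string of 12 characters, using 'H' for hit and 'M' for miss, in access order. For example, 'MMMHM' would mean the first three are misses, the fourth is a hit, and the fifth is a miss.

Answer: MMHHMHMHHHHM

Derivation:
LFU simulation (capacity=2):
  1. access C: MISS. Cache: [C(c=1)]
  2. access M: MISS. Cache: [C(c=1) M(c=1)]
  3. access C: HIT, count now 2. Cache: [M(c=1) C(c=2)]
  4. access C: HIT, count now 3. Cache: [M(c=1) C(c=3)]
  5. access X: MISS, evict M(c=1). Cache: [X(c=1) C(c=3)]
  6. access C: HIT, count now 4. Cache: [X(c=1) C(c=4)]
  7. access B: MISS, evict X(c=1). Cache: [B(c=1) C(c=4)]
  8. access C: HIT, count now 5. Cache: [B(c=1) C(c=5)]
  9. access B: HIT, count now 2. Cache: [B(c=2) C(c=5)]
  10. access C: HIT, count now 6. Cache: [B(c=2) C(c=6)]
  11. access C: HIT, count now 7. Cache: [B(c=2) C(c=7)]
  12. access X: MISS, evict B(c=2). Cache: [X(c=1) C(c=7)]
Total: 7 hits, 5 misses, 3 evictions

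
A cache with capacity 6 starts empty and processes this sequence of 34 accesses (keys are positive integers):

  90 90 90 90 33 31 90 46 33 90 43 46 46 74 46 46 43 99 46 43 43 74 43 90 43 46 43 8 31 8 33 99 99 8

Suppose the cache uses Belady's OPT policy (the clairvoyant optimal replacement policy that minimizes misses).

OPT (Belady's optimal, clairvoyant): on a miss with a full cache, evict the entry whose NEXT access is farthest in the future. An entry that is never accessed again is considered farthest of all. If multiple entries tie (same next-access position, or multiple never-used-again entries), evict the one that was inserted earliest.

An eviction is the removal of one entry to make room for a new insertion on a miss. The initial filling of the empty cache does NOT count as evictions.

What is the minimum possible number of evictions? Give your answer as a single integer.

Answer: 3

Derivation:
OPT (Belady) simulation (capacity=6):
  1. access 90: MISS. Cache: [90]
  2. access 90: HIT. Next use of 90: step 3. Cache: [90]
  3. access 90: HIT. Next use of 90: step 4. Cache: [90]
  4. access 90: HIT. Next use of 90: step 7. Cache: [90]
  5. access 33: MISS. Cache: [90 33]
  6. access 31: MISS. Cache: [90 33 31]
  7. access 90: HIT. Next use of 90: step 10. Cache: [90 33 31]
  8. access 46: MISS. Cache: [90 33 31 46]
  9. access 33: HIT. Next use of 33: step 31. Cache: [90 33 31 46]
  10. access 90: HIT. Next use of 90: step 24. Cache: [90 33 31 46]
  11. access 43: MISS. Cache: [90 33 31 46 43]
  12. access 46: HIT. Next use of 46: step 13. Cache: [90 33 31 46 43]
  13. access 46: HIT. Next use of 46: step 15. Cache: [90 33 31 46 43]
  14. access 74: MISS. Cache: [90 33 31 46 43 74]
  15. access 46: HIT. Next use of 46: step 16. Cache: [90 33 31 46 43 74]
  16. access 46: HIT. Next use of 46: step 19. Cache: [90 33 31 46 43 74]
  17. access 43: HIT. Next use of 43: step 20. Cache: [90 33 31 46 43 74]
  18. access 99: MISS, evict 33 (next use: step 31). Cache: [90 31 46 43 74 99]
  19. access 46: HIT. Next use of 46: step 26. Cache: [90 31 46 43 74 99]
  20. access 43: HIT. Next use of 43: step 21. Cache: [90 31 46 43 74 99]
  21. access 43: HIT. Next use of 43: step 23. Cache: [90 31 46 43 74 99]
  22. access 74: HIT. Next use of 74: never. Cache: [90 31 46 43 74 99]
  23. access 43: HIT. Next use of 43: step 25. Cache: [90 31 46 43 74 99]
  24. access 90: HIT. Next use of 90: never. Cache: [90 31 46 43 74 99]
  25. access 43: HIT. Next use of 43: step 27. Cache: [90 31 46 43 74 99]
  26. access 46: HIT. Next use of 46: never. Cache: [90 31 46 43 74 99]
  27. access 43: HIT. Next use of 43: never. Cache: [90 31 46 43 74 99]
  28. access 8: MISS, evict 90 (next use: never). Cache: [31 46 43 74 99 8]
  29. access 31: HIT. Next use of 31: never. Cache: [31 46 43 74 99 8]
  30. access 8: HIT. Next use of 8: step 34. Cache: [31 46 43 74 99 8]
  31. access 33: MISS, evict 31 (next use: never). Cache: [46 43 74 99 8 33]
  32. access 99: HIT. Next use of 99: step 33. Cache: [46 43 74 99 8 33]
  33. access 99: HIT. Next use of 99: never. Cache: [46 43 74 99 8 33]
  34. access 8: HIT. Next use of 8: never. Cache: [46 43 74 99 8 33]
Total: 25 hits, 9 misses, 3 evictions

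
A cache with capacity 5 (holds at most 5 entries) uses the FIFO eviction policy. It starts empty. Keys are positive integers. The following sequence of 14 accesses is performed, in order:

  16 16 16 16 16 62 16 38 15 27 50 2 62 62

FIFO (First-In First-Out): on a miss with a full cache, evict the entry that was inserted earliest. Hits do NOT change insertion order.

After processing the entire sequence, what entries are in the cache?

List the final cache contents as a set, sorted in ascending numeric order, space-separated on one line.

FIFO simulation (capacity=5):
  1. access 16: MISS. Cache (old->new): [16]
  2. access 16: HIT. Cache (old->new): [16]
  3. access 16: HIT. Cache (old->new): [16]
  4. access 16: HIT. Cache (old->new): [16]
  5. access 16: HIT. Cache (old->new): [16]
  6. access 62: MISS. Cache (old->new): [16 62]
  7. access 16: HIT. Cache (old->new): [16 62]
  8. access 38: MISS. Cache (old->new): [16 62 38]
  9. access 15: MISS. Cache (old->new): [16 62 38 15]
  10. access 27: MISS. Cache (old->new): [16 62 38 15 27]
  11. access 50: MISS, evict 16. Cache (old->new): [62 38 15 27 50]
  12. access 2: MISS, evict 62. Cache (old->new): [38 15 27 50 2]
  13. access 62: MISS, evict 38. Cache (old->new): [15 27 50 2 62]
  14. access 62: HIT. Cache (old->new): [15 27 50 2 62]
Total: 6 hits, 8 misses, 3 evictions

Answer: 2 15 27 50 62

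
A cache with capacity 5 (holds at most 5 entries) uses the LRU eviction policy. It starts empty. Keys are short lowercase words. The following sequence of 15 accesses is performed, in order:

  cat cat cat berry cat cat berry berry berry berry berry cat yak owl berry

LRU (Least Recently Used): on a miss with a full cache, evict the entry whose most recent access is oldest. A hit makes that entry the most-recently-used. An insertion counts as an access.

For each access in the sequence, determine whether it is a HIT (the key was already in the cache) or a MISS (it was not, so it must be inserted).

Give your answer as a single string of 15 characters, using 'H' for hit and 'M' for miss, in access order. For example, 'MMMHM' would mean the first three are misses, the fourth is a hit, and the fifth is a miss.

LRU simulation (capacity=5):
  1. access cat: MISS. Cache (LRU->MRU): [cat]
  2. access cat: HIT. Cache (LRU->MRU): [cat]
  3. access cat: HIT. Cache (LRU->MRU): [cat]
  4. access berry: MISS. Cache (LRU->MRU): [cat berry]
  5. access cat: HIT. Cache (LRU->MRU): [berry cat]
  6. access cat: HIT. Cache (LRU->MRU): [berry cat]
  7. access berry: HIT. Cache (LRU->MRU): [cat berry]
  8. access berry: HIT. Cache (LRU->MRU): [cat berry]
  9. access berry: HIT. Cache (LRU->MRU): [cat berry]
  10. access berry: HIT. Cache (LRU->MRU): [cat berry]
  11. access berry: HIT. Cache (LRU->MRU): [cat berry]
  12. access cat: HIT. Cache (LRU->MRU): [berry cat]
  13. access yak: MISS. Cache (LRU->MRU): [berry cat yak]
  14. access owl: MISS. Cache (LRU->MRU): [berry cat yak owl]
  15. access berry: HIT. Cache (LRU->MRU): [cat yak owl berry]
Total: 11 hits, 4 misses, 0 evictions

Answer: MHHMHHHHHHHHMMH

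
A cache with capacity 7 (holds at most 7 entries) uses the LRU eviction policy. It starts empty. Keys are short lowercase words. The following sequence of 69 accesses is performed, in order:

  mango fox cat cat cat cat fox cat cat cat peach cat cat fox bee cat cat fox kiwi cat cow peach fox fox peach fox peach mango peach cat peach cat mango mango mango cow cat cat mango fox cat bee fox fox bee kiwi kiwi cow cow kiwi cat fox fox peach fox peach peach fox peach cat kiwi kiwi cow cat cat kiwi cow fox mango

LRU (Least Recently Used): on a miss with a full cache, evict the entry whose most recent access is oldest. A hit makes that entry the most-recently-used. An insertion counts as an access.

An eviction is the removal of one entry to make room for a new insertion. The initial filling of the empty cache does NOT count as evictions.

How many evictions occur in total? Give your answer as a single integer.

LRU simulation (capacity=7):
  1. access mango: MISS. Cache (LRU->MRU): [mango]
  2. access fox: MISS. Cache (LRU->MRU): [mango fox]
  3. access cat: MISS. Cache (LRU->MRU): [mango fox cat]
  4. access cat: HIT. Cache (LRU->MRU): [mango fox cat]
  5. access cat: HIT. Cache (LRU->MRU): [mango fox cat]
  6. access cat: HIT. Cache (LRU->MRU): [mango fox cat]
  7. access fox: HIT. Cache (LRU->MRU): [mango cat fox]
  8. access cat: HIT. Cache (LRU->MRU): [mango fox cat]
  9. access cat: HIT. Cache (LRU->MRU): [mango fox cat]
  10. access cat: HIT. Cache (LRU->MRU): [mango fox cat]
  11. access peach: MISS. Cache (LRU->MRU): [mango fox cat peach]
  12. access cat: HIT. Cache (LRU->MRU): [mango fox peach cat]
  13. access cat: HIT. Cache (LRU->MRU): [mango fox peach cat]
  14. access fox: HIT. Cache (LRU->MRU): [mango peach cat fox]
  15. access bee: MISS. Cache (LRU->MRU): [mango peach cat fox bee]
  16. access cat: HIT. Cache (LRU->MRU): [mango peach fox bee cat]
  17. access cat: HIT. Cache (LRU->MRU): [mango peach fox bee cat]
  18. access fox: HIT. Cache (LRU->MRU): [mango peach bee cat fox]
  19. access kiwi: MISS. Cache (LRU->MRU): [mango peach bee cat fox kiwi]
  20. access cat: HIT. Cache (LRU->MRU): [mango peach bee fox kiwi cat]
  21. access cow: MISS. Cache (LRU->MRU): [mango peach bee fox kiwi cat cow]
  22. access peach: HIT. Cache (LRU->MRU): [mango bee fox kiwi cat cow peach]
  23. access fox: HIT. Cache (LRU->MRU): [mango bee kiwi cat cow peach fox]
  24. access fox: HIT. Cache (LRU->MRU): [mango bee kiwi cat cow peach fox]
  25. access peach: HIT. Cache (LRU->MRU): [mango bee kiwi cat cow fox peach]
  26. access fox: HIT. Cache (LRU->MRU): [mango bee kiwi cat cow peach fox]
  27. access peach: HIT. Cache (LRU->MRU): [mango bee kiwi cat cow fox peach]
  28. access mango: HIT. Cache (LRU->MRU): [bee kiwi cat cow fox peach mango]
  29. access peach: HIT. Cache (LRU->MRU): [bee kiwi cat cow fox mango peach]
  30. access cat: HIT. Cache (LRU->MRU): [bee kiwi cow fox mango peach cat]
  31. access peach: HIT. Cache (LRU->MRU): [bee kiwi cow fox mango cat peach]
  32. access cat: HIT. Cache (LRU->MRU): [bee kiwi cow fox mango peach cat]
  33. access mango: HIT. Cache (LRU->MRU): [bee kiwi cow fox peach cat mango]
  34. access mango: HIT. Cache (LRU->MRU): [bee kiwi cow fox peach cat mango]
  35. access mango: HIT. Cache (LRU->MRU): [bee kiwi cow fox peach cat mango]
  36. access cow: HIT. Cache (LRU->MRU): [bee kiwi fox peach cat mango cow]
  37. access cat: HIT. Cache (LRU->MRU): [bee kiwi fox peach mango cow cat]
  38. access cat: HIT. Cache (LRU->MRU): [bee kiwi fox peach mango cow cat]
  39. access mango: HIT. Cache (LRU->MRU): [bee kiwi fox peach cow cat mango]
  40. access fox: HIT. Cache (LRU->MRU): [bee kiwi peach cow cat mango fox]
  41. access cat: HIT. Cache (LRU->MRU): [bee kiwi peach cow mango fox cat]
  42. access bee: HIT. Cache (LRU->MRU): [kiwi peach cow mango fox cat bee]
  43. access fox: HIT. Cache (LRU->MRU): [kiwi peach cow mango cat bee fox]
  44. access fox: HIT. Cache (LRU->MRU): [kiwi peach cow mango cat bee fox]
  45. access bee: HIT. Cache (LRU->MRU): [kiwi peach cow mango cat fox bee]
  46. access kiwi: HIT. Cache (LRU->MRU): [peach cow mango cat fox bee kiwi]
  47. access kiwi: HIT. Cache (LRU->MRU): [peach cow mango cat fox bee kiwi]
  48. access cow: HIT. Cache (LRU->MRU): [peach mango cat fox bee kiwi cow]
  49. access cow: HIT. Cache (LRU->MRU): [peach mango cat fox bee kiwi cow]
  50. access kiwi: HIT. Cache (LRU->MRU): [peach mango cat fox bee cow kiwi]
  51. access cat: HIT. Cache (LRU->MRU): [peach mango fox bee cow kiwi cat]
  52. access fox: HIT. Cache (LRU->MRU): [peach mango bee cow kiwi cat fox]
  53. access fox: HIT. Cache (LRU->MRU): [peach mango bee cow kiwi cat fox]
  54. access peach: HIT. Cache (LRU->MRU): [mango bee cow kiwi cat fox peach]
  55. access fox: HIT. Cache (LRU->MRU): [mango bee cow kiwi cat peach fox]
  56. access peach: HIT. Cache (LRU->MRU): [mango bee cow kiwi cat fox peach]
  57. access peach: HIT. Cache (LRU->MRU): [mango bee cow kiwi cat fox peach]
  58. access fox: HIT. Cache (LRU->MRU): [mango bee cow kiwi cat peach fox]
  59. access peach: HIT. Cache (LRU->MRU): [mango bee cow kiwi cat fox peach]
  60. access cat: HIT. Cache (LRU->MRU): [mango bee cow kiwi fox peach cat]
  61. access kiwi: HIT. Cache (LRU->MRU): [mango bee cow fox peach cat kiwi]
  62. access kiwi: HIT. Cache (LRU->MRU): [mango bee cow fox peach cat kiwi]
  63. access cow: HIT. Cache (LRU->MRU): [mango bee fox peach cat kiwi cow]
  64. access cat: HIT. Cache (LRU->MRU): [mango bee fox peach kiwi cow cat]
  65. access cat: HIT. Cache (LRU->MRU): [mango bee fox peach kiwi cow cat]
  66. access kiwi: HIT. Cache (LRU->MRU): [mango bee fox peach cow cat kiwi]
  67. access cow: HIT. Cache (LRU->MRU): [mango bee fox peach cat kiwi cow]
  68. access fox: HIT. Cache (LRU->MRU): [mango bee peach cat kiwi cow fox]
  69. access mango: HIT. Cache (LRU->MRU): [bee peach cat kiwi cow fox mango]
Total: 62 hits, 7 misses, 0 evictions

Answer: 0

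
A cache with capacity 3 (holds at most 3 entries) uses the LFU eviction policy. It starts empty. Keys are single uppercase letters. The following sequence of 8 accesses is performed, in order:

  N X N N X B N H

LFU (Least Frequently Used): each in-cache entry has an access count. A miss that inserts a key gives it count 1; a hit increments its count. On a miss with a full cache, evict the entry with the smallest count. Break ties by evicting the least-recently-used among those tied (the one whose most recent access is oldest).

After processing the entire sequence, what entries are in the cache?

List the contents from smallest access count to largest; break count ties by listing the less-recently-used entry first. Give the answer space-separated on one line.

LFU simulation (capacity=3):
  1. access N: MISS. Cache: [N(c=1)]
  2. access X: MISS. Cache: [N(c=1) X(c=1)]
  3. access N: HIT, count now 2. Cache: [X(c=1) N(c=2)]
  4. access N: HIT, count now 3. Cache: [X(c=1) N(c=3)]
  5. access X: HIT, count now 2. Cache: [X(c=2) N(c=3)]
  6. access B: MISS. Cache: [B(c=1) X(c=2) N(c=3)]
  7. access N: HIT, count now 4. Cache: [B(c=1) X(c=2) N(c=4)]
  8. access H: MISS, evict B(c=1). Cache: [H(c=1) X(c=2) N(c=4)]
Total: 4 hits, 4 misses, 1 evictions

Answer: H X N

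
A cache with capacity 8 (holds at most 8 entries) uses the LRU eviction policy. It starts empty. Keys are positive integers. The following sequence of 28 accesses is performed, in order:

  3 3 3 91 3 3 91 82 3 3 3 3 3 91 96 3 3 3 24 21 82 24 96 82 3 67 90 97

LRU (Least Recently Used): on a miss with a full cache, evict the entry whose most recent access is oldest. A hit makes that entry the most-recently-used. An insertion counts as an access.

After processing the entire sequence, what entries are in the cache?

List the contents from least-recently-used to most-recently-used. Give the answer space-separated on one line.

LRU simulation (capacity=8):
  1. access 3: MISS. Cache (LRU->MRU): [3]
  2. access 3: HIT. Cache (LRU->MRU): [3]
  3. access 3: HIT. Cache (LRU->MRU): [3]
  4. access 91: MISS. Cache (LRU->MRU): [3 91]
  5. access 3: HIT. Cache (LRU->MRU): [91 3]
  6. access 3: HIT. Cache (LRU->MRU): [91 3]
  7. access 91: HIT. Cache (LRU->MRU): [3 91]
  8. access 82: MISS. Cache (LRU->MRU): [3 91 82]
  9. access 3: HIT. Cache (LRU->MRU): [91 82 3]
  10. access 3: HIT. Cache (LRU->MRU): [91 82 3]
  11. access 3: HIT. Cache (LRU->MRU): [91 82 3]
  12. access 3: HIT. Cache (LRU->MRU): [91 82 3]
  13. access 3: HIT. Cache (LRU->MRU): [91 82 3]
  14. access 91: HIT. Cache (LRU->MRU): [82 3 91]
  15. access 96: MISS. Cache (LRU->MRU): [82 3 91 96]
  16. access 3: HIT. Cache (LRU->MRU): [82 91 96 3]
  17. access 3: HIT. Cache (LRU->MRU): [82 91 96 3]
  18. access 3: HIT. Cache (LRU->MRU): [82 91 96 3]
  19. access 24: MISS. Cache (LRU->MRU): [82 91 96 3 24]
  20. access 21: MISS. Cache (LRU->MRU): [82 91 96 3 24 21]
  21. access 82: HIT. Cache (LRU->MRU): [91 96 3 24 21 82]
  22. access 24: HIT. Cache (LRU->MRU): [91 96 3 21 82 24]
  23. access 96: HIT. Cache (LRU->MRU): [91 3 21 82 24 96]
  24. access 82: HIT. Cache (LRU->MRU): [91 3 21 24 96 82]
  25. access 3: HIT. Cache (LRU->MRU): [91 21 24 96 82 3]
  26. access 67: MISS. Cache (LRU->MRU): [91 21 24 96 82 3 67]
  27. access 90: MISS. Cache (LRU->MRU): [91 21 24 96 82 3 67 90]
  28. access 97: MISS, evict 91. Cache (LRU->MRU): [21 24 96 82 3 67 90 97]
Total: 19 hits, 9 misses, 1 evictions

Answer: 21 24 96 82 3 67 90 97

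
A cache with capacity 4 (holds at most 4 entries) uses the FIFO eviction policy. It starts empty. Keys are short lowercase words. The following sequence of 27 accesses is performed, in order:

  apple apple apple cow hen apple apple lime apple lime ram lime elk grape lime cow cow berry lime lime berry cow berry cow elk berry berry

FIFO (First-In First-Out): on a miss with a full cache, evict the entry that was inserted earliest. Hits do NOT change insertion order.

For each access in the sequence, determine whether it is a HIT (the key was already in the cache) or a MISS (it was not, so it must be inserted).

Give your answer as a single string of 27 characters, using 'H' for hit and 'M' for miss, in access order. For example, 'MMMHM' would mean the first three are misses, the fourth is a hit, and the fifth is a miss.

FIFO simulation (capacity=4):
  1. access apple: MISS. Cache (old->new): [apple]
  2. access apple: HIT. Cache (old->new): [apple]
  3. access apple: HIT. Cache (old->new): [apple]
  4. access cow: MISS. Cache (old->new): [apple cow]
  5. access hen: MISS. Cache (old->new): [apple cow hen]
  6. access apple: HIT. Cache (old->new): [apple cow hen]
  7. access apple: HIT. Cache (old->new): [apple cow hen]
  8. access lime: MISS. Cache (old->new): [apple cow hen lime]
  9. access apple: HIT. Cache (old->new): [apple cow hen lime]
  10. access lime: HIT. Cache (old->new): [apple cow hen lime]
  11. access ram: MISS, evict apple. Cache (old->new): [cow hen lime ram]
  12. access lime: HIT. Cache (old->new): [cow hen lime ram]
  13. access elk: MISS, evict cow. Cache (old->new): [hen lime ram elk]
  14. access grape: MISS, evict hen. Cache (old->new): [lime ram elk grape]
  15. access lime: HIT. Cache (old->new): [lime ram elk grape]
  16. access cow: MISS, evict lime. Cache (old->new): [ram elk grape cow]
  17. access cow: HIT. Cache (old->new): [ram elk grape cow]
  18. access berry: MISS, evict ram. Cache (old->new): [elk grape cow berry]
  19. access lime: MISS, evict elk. Cache (old->new): [grape cow berry lime]
  20. access lime: HIT. Cache (old->new): [grape cow berry lime]
  21. access berry: HIT. Cache (old->new): [grape cow berry lime]
  22. access cow: HIT. Cache (old->new): [grape cow berry lime]
  23. access berry: HIT. Cache (old->new): [grape cow berry lime]
  24. access cow: HIT. Cache (old->new): [grape cow berry lime]
  25. access elk: MISS, evict grape. Cache (old->new): [cow berry lime elk]
  26. access berry: HIT. Cache (old->new): [cow berry lime elk]
  27. access berry: HIT. Cache (old->new): [cow berry lime elk]
Total: 16 hits, 11 misses, 7 evictions

Answer: MHHMMHHMHHMHMMHMHMMHHHHHMHH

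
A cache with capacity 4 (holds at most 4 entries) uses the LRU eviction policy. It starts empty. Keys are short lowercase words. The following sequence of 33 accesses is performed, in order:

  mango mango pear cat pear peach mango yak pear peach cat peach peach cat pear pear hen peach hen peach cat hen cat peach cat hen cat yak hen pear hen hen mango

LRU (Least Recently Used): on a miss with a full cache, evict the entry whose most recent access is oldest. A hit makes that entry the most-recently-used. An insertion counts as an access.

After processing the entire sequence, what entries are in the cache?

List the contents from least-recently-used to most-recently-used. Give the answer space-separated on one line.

LRU simulation (capacity=4):
  1. access mango: MISS. Cache (LRU->MRU): [mango]
  2. access mango: HIT. Cache (LRU->MRU): [mango]
  3. access pear: MISS. Cache (LRU->MRU): [mango pear]
  4. access cat: MISS. Cache (LRU->MRU): [mango pear cat]
  5. access pear: HIT. Cache (LRU->MRU): [mango cat pear]
  6. access peach: MISS. Cache (LRU->MRU): [mango cat pear peach]
  7. access mango: HIT. Cache (LRU->MRU): [cat pear peach mango]
  8. access yak: MISS, evict cat. Cache (LRU->MRU): [pear peach mango yak]
  9. access pear: HIT. Cache (LRU->MRU): [peach mango yak pear]
  10. access peach: HIT. Cache (LRU->MRU): [mango yak pear peach]
  11. access cat: MISS, evict mango. Cache (LRU->MRU): [yak pear peach cat]
  12. access peach: HIT. Cache (LRU->MRU): [yak pear cat peach]
  13. access peach: HIT. Cache (LRU->MRU): [yak pear cat peach]
  14. access cat: HIT. Cache (LRU->MRU): [yak pear peach cat]
  15. access pear: HIT. Cache (LRU->MRU): [yak peach cat pear]
  16. access pear: HIT. Cache (LRU->MRU): [yak peach cat pear]
  17. access hen: MISS, evict yak. Cache (LRU->MRU): [peach cat pear hen]
  18. access peach: HIT. Cache (LRU->MRU): [cat pear hen peach]
  19. access hen: HIT. Cache (LRU->MRU): [cat pear peach hen]
  20. access peach: HIT. Cache (LRU->MRU): [cat pear hen peach]
  21. access cat: HIT. Cache (LRU->MRU): [pear hen peach cat]
  22. access hen: HIT. Cache (LRU->MRU): [pear peach cat hen]
  23. access cat: HIT. Cache (LRU->MRU): [pear peach hen cat]
  24. access peach: HIT. Cache (LRU->MRU): [pear hen cat peach]
  25. access cat: HIT. Cache (LRU->MRU): [pear hen peach cat]
  26. access hen: HIT. Cache (LRU->MRU): [pear peach cat hen]
  27. access cat: HIT. Cache (LRU->MRU): [pear peach hen cat]
  28. access yak: MISS, evict pear. Cache (LRU->MRU): [peach hen cat yak]
  29. access hen: HIT. Cache (LRU->MRU): [peach cat yak hen]
  30. access pear: MISS, evict peach. Cache (LRU->MRU): [cat yak hen pear]
  31. access hen: HIT. Cache (LRU->MRU): [cat yak pear hen]
  32. access hen: HIT. Cache (LRU->MRU): [cat yak pear hen]
  33. access mango: MISS, evict cat. Cache (LRU->MRU): [yak pear hen mango]
Total: 23 hits, 10 misses, 6 evictions

Answer: yak pear hen mango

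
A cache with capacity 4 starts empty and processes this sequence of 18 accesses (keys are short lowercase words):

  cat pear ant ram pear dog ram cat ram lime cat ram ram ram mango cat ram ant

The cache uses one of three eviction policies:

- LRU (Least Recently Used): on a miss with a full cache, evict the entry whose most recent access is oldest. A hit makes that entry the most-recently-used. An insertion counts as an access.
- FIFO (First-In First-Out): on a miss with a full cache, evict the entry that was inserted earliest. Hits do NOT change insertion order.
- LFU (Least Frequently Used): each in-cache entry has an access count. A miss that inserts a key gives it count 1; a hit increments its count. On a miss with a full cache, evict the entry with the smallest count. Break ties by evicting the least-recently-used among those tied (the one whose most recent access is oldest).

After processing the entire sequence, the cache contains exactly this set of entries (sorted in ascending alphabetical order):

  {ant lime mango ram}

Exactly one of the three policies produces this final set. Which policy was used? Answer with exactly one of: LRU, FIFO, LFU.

Simulating under each policy and comparing final sets:
  LRU: final set = {ant cat mango ram} -> differs
  FIFO: final set = {ant lime mango ram} -> MATCHES target
  LFU: final set = {ant cat pear ram} -> differs
Only FIFO produces the target set.

Answer: FIFO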